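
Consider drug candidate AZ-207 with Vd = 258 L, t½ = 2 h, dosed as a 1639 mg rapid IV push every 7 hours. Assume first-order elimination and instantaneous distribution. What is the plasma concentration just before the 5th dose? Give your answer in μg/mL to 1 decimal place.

f = (1/2)^(τ/t½) = (1/2)^(7/2) ≈ 0.0884.
C₀ = D/Vd = 1639/258 ≈ 6.353 μg/mL.
Before the 5th dose, 4 doses have been given. Superposition: Cmin = C₀·(f + f² + … + f^4).
≈ 6.353 × (0.0884 + 0.0078 + 0.0007 + 0.0001) ≈ 6.353 × 0.0970 ≈ 0.616 μg/mL.

0.6 μg/mL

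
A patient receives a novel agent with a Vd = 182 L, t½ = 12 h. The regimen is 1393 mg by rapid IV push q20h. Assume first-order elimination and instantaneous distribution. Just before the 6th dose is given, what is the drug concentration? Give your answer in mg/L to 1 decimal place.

f = (1/2)^(τ/t½) = (1/2)^(20/12) ≈ 0.3150.
C₀ = D/Vd = 1393/182 ≈ 7.654 mg/L.
Before the 6th dose, 5 doses have been given. Superposition: Cmin = C₀·(f + f² + … + f^5).
≈ 7.654 × (0.3150 + 0.0992 + 0.0313 + 0.0098 + 0.0031) ≈ 7.654 × 0.4584 ≈ 3.509 mg/L.

3.5 mg/L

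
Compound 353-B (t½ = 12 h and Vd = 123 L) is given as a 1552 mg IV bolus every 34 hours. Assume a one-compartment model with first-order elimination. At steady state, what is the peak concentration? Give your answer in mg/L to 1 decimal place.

14.7 mg/L

τ/t½ = 34/12 ≈ 2.8333, so fraction remaining f = (1/2)^(34/12) ≈ 0.1403.
At steady state, accumulation factor R = 1/(1 − e^(−kτ)) ≈ 1.1632.
Each bolus raises the concentration by D/Vd = 1552/123 ≈ 12.618 mg/L.
Steady-state peak Cmax,ss = C₀·R ≈ 12.618 × 1.1632 ≈ 14.677 mg/L.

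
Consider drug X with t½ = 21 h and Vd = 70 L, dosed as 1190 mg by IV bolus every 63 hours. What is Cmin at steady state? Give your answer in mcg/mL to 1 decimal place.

2.4 mcg/mL

τ = 63 h = 3 half-lives, so f = (1/2)^3 = 0.125.
Accumulation ratio R = 1/(1 − f) = 1/0.875 = 8/7.
Single-dose peak C₀ = D/Vd = 1190/70 = 17 mcg/mL.
Steady-state peak Cmax,ss = C₀·R = 17 × 8/7 ≈ 19.429 mcg/mL.
Steady-state trough Cmin,ss = Cmax,ss·f ≈ 19.429 × 0.125 ≈ 2.429 mcg/mL.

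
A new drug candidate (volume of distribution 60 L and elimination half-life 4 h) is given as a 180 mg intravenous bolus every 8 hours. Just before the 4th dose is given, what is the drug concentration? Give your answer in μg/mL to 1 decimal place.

f = (1/2)^(τ/t½) = (1/2)^(8/4) ≈ 0.2500.
C₀ = D/Vd = 180/60 ≈ 3.000 μg/mL.
Before the 4th dose, 3 doses have been given. Superposition: Cmin = C₀·(f + f² + … + f^3).
≈ 3.000 × (0.2500 + 0.0625 + 0.0156) ≈ 3.000 × 0.3281 ≈ 0.984 μg/mL.

1.0 μg/mL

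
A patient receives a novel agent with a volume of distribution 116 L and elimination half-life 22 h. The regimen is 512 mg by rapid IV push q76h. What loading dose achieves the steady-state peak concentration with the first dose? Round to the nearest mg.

f = (1/2)^(76/22) ≈ 0.091218; accumulation ratio R = 1/(1−f) ≈ 1.10037.
Loading dose to hit Cmax,ss on first dose: D_load = D_maint·R ≈ 512 × 1.10037 ≈ 563.39 mg.

563 mg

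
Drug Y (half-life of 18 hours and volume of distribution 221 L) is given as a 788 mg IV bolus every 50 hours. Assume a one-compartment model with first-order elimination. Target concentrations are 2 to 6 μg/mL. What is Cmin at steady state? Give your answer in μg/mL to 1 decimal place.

k = ln2/t½ = ln2/18 ≈ 0.038508 h⁻¹; fraction remaining f = e^(−kτ) = e^(−0.038508×50) ≈ 0.1458.
At steady state, accumulation factor R = 1/(1 − e^(−kτ)) ≈ 1.1707.
Single-dose peak C₀ = D/Vd = 788/221 ≈ 3.566 μg/mL.
Cmax,ss = C₀/(1 − f) ≈ 3.566/0.8542 ≈ 4.175 μg/mL.
One interval later, Cmin,ss = Cmax,ss·e^(−kτ) ≈ 4.175 × 0.1458 ≈ 0.609 μg/mL.
Trough 0.6 μg/mL vs MEC 2 μg/mL: subtherapeutic.

0.6 μg/mL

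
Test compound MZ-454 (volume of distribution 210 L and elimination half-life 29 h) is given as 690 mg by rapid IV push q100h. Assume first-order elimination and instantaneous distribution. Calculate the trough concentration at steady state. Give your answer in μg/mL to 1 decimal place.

τ/t½ = 100/29 ≈ 3.4483, so fraction remaining f = (1/2)^(100/29) ≈ 0.0916.
Accumulation ratio R = 1/(1 − f) ≈ 1/0.9084 ≈ 1.1008.
Single-dose peak C₀ = D/Vd = 690/210 ≈ 3.286 μg/mL.
Steady-state peak Cmax,ss = C₀·R ≈ 3.286 × 1.1008 ≈ 3.617 μg/mL.
One interval later, Cmin,ss = Cmax,ss·e^(−kτ) ≈ 3.617 × 0.0916 ≈ 0.331 μg/mL.

0.3 μg/mL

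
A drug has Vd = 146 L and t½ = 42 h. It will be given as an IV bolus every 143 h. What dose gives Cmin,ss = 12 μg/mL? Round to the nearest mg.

16803 mg

τ/t½ = 143/42 ≈ 3.4048, so f = (1/2)^(143/42) ≈ 0.094420.
Cmin,ss = (D/Vd)·f/(1−f), so D = Cmin,ss·Vd·(1−f)/f.
D = 12 × 146 × (1−f)/f ≈ 12 × 146 × 9.59098 ≈ 16803.40 mg.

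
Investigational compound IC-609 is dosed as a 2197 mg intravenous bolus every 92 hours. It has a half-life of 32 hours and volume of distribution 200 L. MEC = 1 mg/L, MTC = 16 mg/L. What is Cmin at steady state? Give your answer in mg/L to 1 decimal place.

k = ln2/t½ = ln2/32 ≈ 0.021661 h⁻¹; fraction remaining f = e^(−kτ) = e^(−0.021661×92) ≈ 0.1363.
At steady state, accumulation factor R = 1/(1 − e^(−kτ)) ≈ 1.1578.
Single-dose peak C₀ = D/Vd = 2197/200 ≈ 10.985 mg/L.
Steady-state peak Cmax,ss = C₀·R ≈ 10.985 × 1.1578 ≈ 12.718 mg/L.
One interval later, Cmin,ss = Cmax,ss·e^(−kτ) ≈ 12.718 × 0.1363 ≈ 1.733 mg/L.
Trough 1.7 mg/L vs MEC 1 mg/L: adequate.

1.7 mg/L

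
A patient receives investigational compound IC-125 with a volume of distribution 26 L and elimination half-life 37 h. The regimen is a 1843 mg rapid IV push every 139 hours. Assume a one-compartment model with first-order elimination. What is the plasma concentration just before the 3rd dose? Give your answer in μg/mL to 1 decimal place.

5.6 μg/mL

f = (1/2)^(τ/t½) = (1/2)^(139/37) ≈ 0.0740.
C₀ = D/Vd = 1843/26 ≈ 70.885 μg/mL.
Before the 3rd dose, 2 doses have been given. Superposition: Cmin = C₀·(f + f²).
≈ 70.885 × (0.0740 + 0.0055) ≈ 70.885 × 0.0795 ≈ 5.635 μg/mL.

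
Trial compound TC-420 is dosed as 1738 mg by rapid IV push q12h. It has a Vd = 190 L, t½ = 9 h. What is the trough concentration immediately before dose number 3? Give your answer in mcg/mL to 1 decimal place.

f = (1/2)^(τ/t½) = (1/2)^(12/9) ≈ 0.3969.
C₀ = D/Vd = 1738/190 ≈ 9.147 mcg/mL.
Before the 3rd dose, 2 doses have been given. Superposition: Cmin = C₀·(f + f²).
≈ 9.147 × (0.3969 + 0.1575) ≈ 9.147 × 0.5544 ≈ 5.071 mcg/mL.

5.1 mcg/mL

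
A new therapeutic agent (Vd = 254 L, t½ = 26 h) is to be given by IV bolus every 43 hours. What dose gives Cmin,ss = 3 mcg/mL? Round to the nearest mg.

τ/t½ = 43/26 ≈ 1.6538, so f = (1/2)^(43/26) ≈ 0.317792.
Cmin,ss = (D/Vd)·f/(1−f), so D = Cmin,ss·Vd·(1−f)/f.
D = 3 × 254 × (1−f)/f ≈ 3 × 254 × 2.14671 ≈ 1635.79 mg.

1636 mg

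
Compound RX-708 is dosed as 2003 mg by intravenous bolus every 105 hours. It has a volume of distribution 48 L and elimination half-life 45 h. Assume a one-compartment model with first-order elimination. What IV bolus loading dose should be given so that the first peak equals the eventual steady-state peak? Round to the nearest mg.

f = (1/2)^(105/45) ≈ 0.198425; accumulation ratio R = 1/(1−f) ≈ 1.24754.
Loading dose to hit Cmax,ss on first dose: D_load = D_maint·R ≈ 2003 × 1.24754 ≈ 2498.82 mg.

2499 mg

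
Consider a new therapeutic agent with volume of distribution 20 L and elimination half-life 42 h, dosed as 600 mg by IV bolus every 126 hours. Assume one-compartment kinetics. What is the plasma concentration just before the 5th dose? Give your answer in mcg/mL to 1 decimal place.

4.3 mcg/mL

f = (1/2)^(τ/t½) = (1/2)^(126/42) ≈ 0.1250.
C₀ = D/Vd = 600/20 ≈ 30.000 mcg/mL.
Before the 5th dose, 4 doses have been given. Superposition: Cmin = C₀·(f + f² + … + f^4).
≈ 30.000 × (0.1250 + 0.0156 + 0.0020 + 0.0002) ≈ 30.000 × 0.1428 ≈ 4.284 mcg/mL.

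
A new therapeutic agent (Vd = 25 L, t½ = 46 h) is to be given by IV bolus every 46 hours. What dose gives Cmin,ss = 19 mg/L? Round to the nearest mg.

475 mg

τ/t½ = 46/46 ≈ 1, so f = (1/2)^(46/46) ≈ 0.500000.
Cmin,ss = (D/Vd)·f/(1−f), so D = Cmin,ss·Vd·(1−f)/f.
D = 19 × 25 × (1−f)/f ≈ 19 × 25 × 1.00000 ≈ 475.00 mg.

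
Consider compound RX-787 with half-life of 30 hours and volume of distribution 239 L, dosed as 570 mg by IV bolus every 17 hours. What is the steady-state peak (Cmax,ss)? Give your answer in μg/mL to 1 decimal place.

7.3 μg/mL

τ/t½ = 17/30 ≈ 0.56667, so fraction remaining f = (1/2)^(17/30) ≈ 0.6752.
Accumulation ratio R = 1/(1 − f) ≈ 1/0.3248 ≈ 3.0788.
Each bolus raises the concentration by D/Vd = 570/239 ≈ 2.385 μg/mL.
Steady-state peak Cmax,ss = C₀·R ≈ 2.385 × 3.0788 ≈ 7.343 μg/mL.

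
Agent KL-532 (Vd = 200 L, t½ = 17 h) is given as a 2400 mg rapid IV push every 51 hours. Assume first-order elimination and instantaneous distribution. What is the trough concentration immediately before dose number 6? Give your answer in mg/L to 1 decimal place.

1.7 mg/L

f = (1/2)^(τ/t½) = (1/2)^(51/17) ≈ 0.1250.
C₀ = D/Vd = 2400/200 ≈ 12.000 mg/L.
Before the 6th dose, 5 doses have been given. Superposition: Cmin = C₀·(f + f² + … + f^5).
≈ 12.000 × (0.1250 + 0.0156 + 0.0020 + 0.0002 + 0.0000) ≈ 12.000 × 0.1428 ≈ 1.714 mg/L.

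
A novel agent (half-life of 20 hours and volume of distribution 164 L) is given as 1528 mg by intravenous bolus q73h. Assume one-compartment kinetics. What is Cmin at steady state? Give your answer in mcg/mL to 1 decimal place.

k = ln2/t½ = ln2/20 ≈ 0.034657 h⁻¹; fraction remaining f = e^(−kτ) = e^(−0.034657×73) ≈ 0.0797.
Single-dose peak C₀ = D/Vd = 1528/164 ≈ 9.317 mcg/mL.
Steady-state trough Cmin,ss = C₀·f/(1−f) ≈ 9.317 × 0.0797/0.9203 ≈ 0.807 mcg/mL.

0.8 mcg/mL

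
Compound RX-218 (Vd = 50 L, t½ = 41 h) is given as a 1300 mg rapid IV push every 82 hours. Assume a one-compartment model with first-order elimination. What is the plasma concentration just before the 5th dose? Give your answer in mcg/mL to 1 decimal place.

8.6 mcg/mL

f = (1/2)^(τ/t½) = (1/2)^(82/41) ≈ 0.2500.
C₀ = D/Vd = 1300/50 ≈ 26.000 mcg/mL.
Before the 5th dose, 4 doses have been given. Superposition: Cmin = C₀·(f + f² + … + f^4).
≈ 26.000 × (0.2500 + 0.0625 + 0.0156 + 0.0039) ≈ 26.000 × 0.3320 ≈ 8.632 mcg/mL.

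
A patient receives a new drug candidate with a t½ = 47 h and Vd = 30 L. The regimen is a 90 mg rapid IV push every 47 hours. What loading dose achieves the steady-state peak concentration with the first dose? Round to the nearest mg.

180 mg

f = (1/2)^(47/47) ≈ 0.500000; accumulation ratio R = 1/(1−f) ≈ 2.00000.
Loading dose to hit Cmax,ss on first dose: D_load = D_maint·R ≈ 90 × 2.00000 ≈ 180.00 mg.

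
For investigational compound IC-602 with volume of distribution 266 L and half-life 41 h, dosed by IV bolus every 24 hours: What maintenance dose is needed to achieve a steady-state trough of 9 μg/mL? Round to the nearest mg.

1198 mg

τ/t½ = 24/41 ≈ 0.58537, so f = (1/2)^(24/41) ≈ 0.666480.
Cmin,ss = (D/Vd)·f/(1−f), so D = Cmin,ss·Vd·(1−f)/f.
D = 9 × 266 × (1−f)/f ≈ 9 × 266 × 0.50042 ≈ 1198.01 mg.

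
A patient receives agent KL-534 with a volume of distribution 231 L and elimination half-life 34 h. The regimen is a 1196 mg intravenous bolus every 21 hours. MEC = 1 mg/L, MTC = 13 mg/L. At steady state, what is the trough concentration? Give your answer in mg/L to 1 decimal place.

Over one 21-h interval, 21/34 ≈ 0.61765 half-lives elapse, leaving f ≈ 0.6517 of each dose.
Single-dose peak C₀ = D/Vd = 1196/231 ≈ 5.177 mg/L.
Steady-state trough Cmin,ss = C₀·f/(1−f) ≈ 5.177 × 0.6517/0.3483 ≈ 9.687 mg/L.
Trough 9.7 mg/L vs MEC 1 mg/L: adequate.

9.7 mg/L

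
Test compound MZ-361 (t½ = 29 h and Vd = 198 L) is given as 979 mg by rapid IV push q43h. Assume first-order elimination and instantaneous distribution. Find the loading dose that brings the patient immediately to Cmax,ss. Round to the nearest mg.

f = (1/2)^(43/29) ≈ 0.357804; accumulation ratio R = 1/(1−f) ≈ 1.55716.
Loading dose to hit Cmax,ss on first dose: D_load = D_maint·R ≈ 979 × 1.55716 ≈ 1524.46 mg.

1524 mg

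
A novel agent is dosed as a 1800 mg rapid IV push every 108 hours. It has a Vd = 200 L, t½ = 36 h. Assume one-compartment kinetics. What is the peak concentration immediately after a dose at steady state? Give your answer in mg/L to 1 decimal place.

10.3 mg/L

τ = 108 h = 3 half-lives, so f = (1/2)^3 = 0.125.
Accumulation ratio R = 1/(1 − f) = 1/0.875 = 8/7.
Single-dose peak C₀ = D/Vd = 1800/200 = 9 mg/L.
Steady-state peak Cmax,ss = C₀·R = 9 × 8/7 ≈ 10.286 mg/L.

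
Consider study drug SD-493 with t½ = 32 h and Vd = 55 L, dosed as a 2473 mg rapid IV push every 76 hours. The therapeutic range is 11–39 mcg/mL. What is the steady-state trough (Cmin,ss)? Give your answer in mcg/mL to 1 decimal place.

k = ln2/t½ = ln2/32 ≈ 0.021661 h⁻¹; fraction remaining f = e^(−kτ) = e^(−0.021661×76) ≈ 0.1928.
Accumulation ratio R = 1/(1 − f) ≈ 1/0.8072 ≈ 1.2389.
Single-dose peak C₀ = D/Vd = 2473/55 ≈ 44.964 mcg/mL.
Cmax,ss = C₀/(1 − f) ≈ 44.964/0.8072 ≈ 55.704 mcg/mL.
One interval later, Cmin,ss = Cmax,ss·e^(−kτ) ≈ 55.704 × 0.1928 ≈ 10.740 mcg/mL.
Trough 10.7 mcg/mL vs MEC 11 mcg/mL: subtherapeutic.

10.7 mcg/mL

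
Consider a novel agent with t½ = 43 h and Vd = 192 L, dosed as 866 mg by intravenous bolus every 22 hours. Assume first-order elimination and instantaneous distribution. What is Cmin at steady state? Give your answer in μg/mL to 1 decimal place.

k = ln2/t½ = ln2/43 ≈ 0.016120 h⁻¹; fraction remaining f = e^(−kτ) = e^(−0.016120×22) ≈ 0.7014.
At steady state, accumulation factor R = 1/(1 − e^(−kτ)) ≈ 3.3490.
Each bolus raises the concentration by D/Vd = 866/192 ≈ 4.510 μg/mL.
Steady-state peak Cmax,ss = C₀·R ≈ 4.510 × 3.3490 ≈ 15.104 μg/mL.
One interval later, Cmin,ss = Cmax,ss·e^(−kτ) ≈ 15.104 × 0.7014 ≈ 10.594 μg/mL.

10.6 μg/mL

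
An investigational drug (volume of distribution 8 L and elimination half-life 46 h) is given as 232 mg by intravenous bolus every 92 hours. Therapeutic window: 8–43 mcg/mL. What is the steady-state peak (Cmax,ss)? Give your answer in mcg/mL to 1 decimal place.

38.7 mcg/mL

The dosing interval is 2 half-lives, so f = 2^(−2) = 0.25.
At steady state, R = 1/(1 − 0.25) = 4/3.
Single-dose peak C₀ = D/Vd = 232/8 = 29 mcg/mL.
Steady-state peak Cmax,ss = C₀·R = 29 × 4/3 ≈ 38.667 mcg/mL.
Peak 38.7 mcg/mL vs MTC 43 mcg/mL: below toxic threshold.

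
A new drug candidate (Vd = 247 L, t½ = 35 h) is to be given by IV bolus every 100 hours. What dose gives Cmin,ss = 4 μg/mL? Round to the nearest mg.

τ/t½ = 100/35 ≈ 2.8571, so f = (1/2)^(100/35) ≈ 0.138011.
Cmin,ss = (D/Vd)·f/(1−f), so D = Cmin,ss·Vd·(1−f)/f.
D = 4 × 247 × (1−f)/f ≈ 4 × 247 × 6.24580 ≈ 6170.85 mg.

6171 mg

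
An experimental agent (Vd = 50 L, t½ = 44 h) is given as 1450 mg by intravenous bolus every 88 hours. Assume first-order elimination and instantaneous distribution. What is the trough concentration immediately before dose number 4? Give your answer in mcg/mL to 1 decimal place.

f = (1/2)^(τ/t½) = (1/2)^(88/44) ≈ 0.2500.
C₀ = D/Vd = 1450/50 ≈ 29.000 mcg/mL.
Before the 4th dose, 3 doses have been given. Superposition: Cmin = C₀·(f + f² + … + f^3).
≈ 29.000 × (0.2500 + 0.0625 + 0.0156) ≈ 29.000 × 0.3281 ≈ 9.515 mcg/mL.

9.5 mcg/mL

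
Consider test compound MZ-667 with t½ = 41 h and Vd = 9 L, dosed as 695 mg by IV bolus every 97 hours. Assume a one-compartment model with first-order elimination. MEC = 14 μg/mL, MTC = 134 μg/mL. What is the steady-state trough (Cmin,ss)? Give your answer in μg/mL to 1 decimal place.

18.6 μg/mL

Over one 97-h interval, 97/41 ≈ 2.3659 half-lives elapse, leaving f ≈ 0.1940 of each dose.
Each bolus raises the concentration by D/Vd = 695/9 ≈ 77.222 μg/mL.
Steady-state trough Cmin,ss = C₀·f/(1−f) ≈ 77.222 × 0.1940/0.8060 ≈ 18.587 μg/mL.
Trough 18.6 μg/mL vs MEC 14 μg/mL: adequate.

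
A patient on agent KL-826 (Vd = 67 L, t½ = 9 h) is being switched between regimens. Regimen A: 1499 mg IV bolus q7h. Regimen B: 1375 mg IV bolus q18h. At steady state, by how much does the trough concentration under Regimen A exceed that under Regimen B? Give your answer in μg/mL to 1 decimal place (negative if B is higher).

Regimen A: f = (1/2)^(7/9) ≈ 0.5833; Cmin,ss = (1499/67)·f/(1−f) ≈ 31.318 μg/mL.
Regimen B: f = (1/2)^(18/9) ≈ 0.2500; Cmin,ss = (1375/67)·f/(1−f) ≈ 6.841 μg/mL.
Difference ≈ 31.318 − 6.841 ≈ 24.477 μg/mL.

24.5 μg/mL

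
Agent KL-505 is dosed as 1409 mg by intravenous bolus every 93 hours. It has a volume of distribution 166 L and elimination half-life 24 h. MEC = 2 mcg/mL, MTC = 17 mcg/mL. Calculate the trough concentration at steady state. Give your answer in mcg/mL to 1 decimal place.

0.6 mcg/mL

k = ln2/t½ = ln2/24 ≈ 0.028881 h⁻¹; fraction remaining f = e^(−kτ) = e^(−0.028881×93) ≈ 0.0682.
At steady state, accumulation factor R = 1/(1 − e^(−kτ)) ≈ 1.0732.
Single-dose peak C₀ = D/Vd = 1409/166 ≈ 8.488 mcg/mL.
Steady-state peak Cmax,ss = C₀·R ≈ 8.488 × 1.0732 ≈ 9.109 mcg/mL.
Steady-state trough Cmin,ss = Cmax,ss·f ≈ 9.109 × 0.0682 ≈ 0.621 mcg/mL.
Trough 0.6 mcg/mL vs MEC 2 mcg/mL: subtherapeutic.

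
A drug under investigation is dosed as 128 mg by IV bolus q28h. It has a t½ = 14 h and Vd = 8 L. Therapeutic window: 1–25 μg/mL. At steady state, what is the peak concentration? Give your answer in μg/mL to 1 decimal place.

21.3 μg/mL

τ = 28 h = 2 half-lives, so f = (1/2)^2 = 0.25.
Accumulation ratio R = 1/(1 − f) = 1/0.75 = 4/3.
Single-dose peak C₀ = D/Vd = 128/8 = 16 μg/mL.
Steady-state peak Cmax,ss = C₀·R = 16 × 4/3 ≈ 21.333 μg/mL.
Peak 21.3 μg/mL vs MTC 25 μg/mL: below toxic threshold.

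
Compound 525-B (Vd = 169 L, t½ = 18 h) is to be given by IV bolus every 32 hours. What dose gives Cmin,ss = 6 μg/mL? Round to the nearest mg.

τ/t½ = 32/18 ≈ 1.7778, so f = (1/2)^(32/18) ≈ 0.291632.
Cmin,ss = (D/Vd)·f/(1−f), so D = Cmin,ss·Vd·(1−f)/f.
D = 6 × 169 × (1−f)/f ≈ 6 × 169 × 2.42898 ≈ 2462.99 mg.

2463 mg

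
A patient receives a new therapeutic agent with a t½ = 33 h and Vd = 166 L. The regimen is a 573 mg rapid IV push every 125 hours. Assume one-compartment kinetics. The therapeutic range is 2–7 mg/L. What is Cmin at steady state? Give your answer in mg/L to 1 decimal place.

0.3 mg/L

k = ln2/t½ = ln2/33 ≈ 0.021004 h⁻¹; fraction remaining f = e^(−kτ) = e^(−0.021004×125) ≈ 0.0724.
Accumulation ratio R = 1/(1 − f) ≈ 1/0.9276 ≈ 1.0781.
Single-dose peak C₀ = D/Vd = 573/166 ≈ 3.452 mg/L.
Cmax,ss = C₀/(1 − f) ≈ 3.452/0.9276 ≈ 3.721 mg/L.
Steady-state trough Cmin,ss = Cmax,ss·f ≈ 3.721 × 0.0724 ≈ 0.269 mg/L.
Trough 0.3 mg/L vs MEC 2 mg/L: subtherapeutic.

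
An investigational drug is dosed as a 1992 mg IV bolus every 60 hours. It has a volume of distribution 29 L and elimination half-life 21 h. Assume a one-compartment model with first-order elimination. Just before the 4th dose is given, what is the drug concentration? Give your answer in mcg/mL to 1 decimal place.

f = (1/2)^(τ/t½) = (1/2)^(60/21) ≈ 0.1380.
C₀ = D/Vd = 1992/29 ≈ 68.690 mcg/mL.
Before the 4th dose, 3 doses have been given. Superposition: Cmin = C₀·(f + f² + … + f^3).
≈ 68.690 × (0.1380 + 0.0190 + 0.0026) ≈ 68.690 × 0.1596 ≈ 10.963 mcg/mL.

11.0 mcg/mL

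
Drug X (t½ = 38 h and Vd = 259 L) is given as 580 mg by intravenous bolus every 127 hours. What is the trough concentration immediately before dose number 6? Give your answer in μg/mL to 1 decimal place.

f = (1/2)^(τ/t½) = (1/2)^(127/38) ≈ 0.0986.
C₀ = D/Vd = 580/259 ≈ 2.239 μg/mL.
Before the 6th dose, 5 doses have been given. Superposition: Cmin = C₀·(f + f² + … + f^5).
≈ 2.239 × (0.0986 + 0.0097 + 0.0010 + 0.0001 + 0.0000) ≈ 2.239 × 0.1094 ≈ 0.245 μg/mL.

0.2 μg/mL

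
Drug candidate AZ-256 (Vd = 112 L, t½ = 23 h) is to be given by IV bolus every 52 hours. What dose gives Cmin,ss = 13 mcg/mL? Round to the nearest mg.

τ/t½ = 52/23 ≈ 2.2609, so f = (1/2)^(52/23) ≈ 0.208646.
Cmin,ss = (D/Vd)·f/(1−f), so D = Cmin,ss·Vd·(1−f)/f.
D = 13 × 112 × (1−f)/f ≈ 13 × 112 × 3.79281 ≈ 5522.33 mg.

5522 mg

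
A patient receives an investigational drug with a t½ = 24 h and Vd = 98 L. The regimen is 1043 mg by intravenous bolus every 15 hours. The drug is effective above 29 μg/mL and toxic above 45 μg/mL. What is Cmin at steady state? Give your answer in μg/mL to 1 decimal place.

19.6 μg/mL

k = ln2/t½ = ln2/24 ≈ 0.028881 h⁻¹; fraction remaining f = e^(−kτ) = e^(−0.028881×15) ≈ 0.6484.
At steady state, accumulation factor R = 1/(1 − e^(−kτ)) ≈ 2.8441.
Single-dose peak C₀ = D/Vd = 1043/98 ≈ 10.643 μg/mL.
Cmax,ss = C₀/(1 − f) ≈ 10.643/0.3516 ≈ 30.270 μg/mL.
Steady-state trough Cmin,ss = Cmax,ss·f ≈ 30.270 × 0.6484 ≈ 19.627 μg/mL.
Trough 19.6 μg/mL vs MEC 29 μg/mL: subtherapeutic.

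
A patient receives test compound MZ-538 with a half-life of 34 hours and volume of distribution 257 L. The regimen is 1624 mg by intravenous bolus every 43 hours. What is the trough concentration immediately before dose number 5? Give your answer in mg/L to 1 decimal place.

4.4 mg/L

f = (1/2)^(τ/t½) = (1/2)^(43/34) ≈ 0.4162.
C₀ = D/Vd = 1624/257 ≈ 6.319 mg/L.
Before the 5th dose, 4 doses have been given. Superposition: Cmin = C₀·(f + f² + … + f^4).
≈ 6.319 × (0.4162 + 0.1732 + 0.0721 + 0.0300) ≈ 6.319 × 0.6915 ≈ 4.370 mg/L.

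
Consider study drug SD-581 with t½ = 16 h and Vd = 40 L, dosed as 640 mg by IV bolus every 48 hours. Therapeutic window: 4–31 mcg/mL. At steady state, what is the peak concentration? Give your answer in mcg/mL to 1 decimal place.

The dosing interval is 3 half-lives, so f = 2^(−3) = 0.125.
Accumulation ratio R = 1/(1 − f) = 1/0.875 = 8/7.
Single-dose peak C₀ = D/Vd = 640/40 = 16 mcg/mL.
Steady-state peak Cmax,ss = C₀·R = 16 × 8/7 ≈ 18.286 mcg/mL.
Peak 18.3 mcg/mL vs MTC 31 mcg/mL: below toxic threshold.

18.3 mcg/mL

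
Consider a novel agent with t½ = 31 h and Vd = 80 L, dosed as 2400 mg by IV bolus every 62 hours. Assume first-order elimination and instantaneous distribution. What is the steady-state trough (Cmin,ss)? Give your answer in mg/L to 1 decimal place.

The dosing interval is 2 half-lives, so f = 2^(−2) = 0.25.
At steady state, R = 1/(1 − 0.25) = 4/3.
Single-dose peak C₀ = D/Vd = 2400/80 = 30 mg/L.
Steady-state peak Cmax,ss = C₀·R = 30 × 4/3 ≈ 40.000 mg/L.
Steady-state trough Cmin,ss = Cmax,ss·f ≈ 40.000 × 0.25 ≈ 10.000 mg/L.

10.0 mg/L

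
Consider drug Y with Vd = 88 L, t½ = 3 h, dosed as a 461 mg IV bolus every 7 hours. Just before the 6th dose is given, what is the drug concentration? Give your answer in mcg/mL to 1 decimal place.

f = (1/2)^(τ/t½) = (1/2)^(7/3) ≈ 0.1984.
C₀ = D/Vd = 461/88 ≈ 5.239 mcg/mL.
Before the 6th dose, 5 doses have been given. Superposition: Cmin = C₀·(f + f² + … + f^5).
≈ 5.239 × (0.1984 + 0.0394 + 0.0078 + 0.0015 + 0.0003) ≈ 5.239 × 0.2474 ≈ 1.296 mcg/mL.

1.3 mcg/mL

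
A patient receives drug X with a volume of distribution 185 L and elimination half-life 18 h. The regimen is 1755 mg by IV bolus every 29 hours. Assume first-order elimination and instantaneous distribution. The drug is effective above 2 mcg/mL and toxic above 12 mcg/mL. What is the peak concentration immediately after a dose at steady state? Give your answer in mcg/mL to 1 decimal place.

14.1 mcg/mL

Over one 29-h interval, 29/18 ≈ 1.6111 half-lives elapse, leaving f ≈ 0.3273 of each dose.
At steady state, accumulation factor R = 1/(1 − e^(−kτ)) ≈ 1.4865.
Each bolus raises the concentration by D/Vd = 1755/185 ≈ 9.486 mcg/mL.
Steady-state peak Cmax,ss = C₀·R ≈ 9.486 × 1.4865 ≈ 14.101 mcg/mL.
Peak 14.1 mcg/mL vs MTC 12 mcg/mL: exceeds toxic threshold.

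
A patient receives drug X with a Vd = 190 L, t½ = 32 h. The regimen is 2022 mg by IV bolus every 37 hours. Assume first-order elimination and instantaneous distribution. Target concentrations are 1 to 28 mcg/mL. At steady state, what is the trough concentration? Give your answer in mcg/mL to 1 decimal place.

8.7 mcg/mL

k = ln2/t½ = ln2/32 ≈ 0.021661 h⁻¹; fraction remaining f = e^(−kτ) = e^(−0.021661×37) ≈ 0.4487.
Accumulation ratio R = 1/(1 − f) ≈ 1/0.5513 ≈ 1.8139.
Each bolus raises the concentration by D/Vd = 2022/190 ≈ 10.642 mcg/mL.
Steady-state peak Cmax,ss = C₀·R ≈ 10.642 × 1.8139 ≈ 19.304 mcg/mL.
One interval later, Cmin,ss = Cmax,ss·e^(−kτ) ≈ 19.304 × 0.4487 ≈ 8.662 mcg/mL.
Trough 8.7 mcg/mL vs MEC 1 mcg/mL: adequate.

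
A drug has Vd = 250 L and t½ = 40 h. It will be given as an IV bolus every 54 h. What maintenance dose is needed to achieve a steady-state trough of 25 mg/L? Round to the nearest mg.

9682 mg

τ/t½ = 54/40 ≈ 1.35, so f = (1/2)^(54/40) ≈ 0.392292.
Cmin,ss = (D/Vd)·f/(1−f), so D = Cmin,ss·Vd·(1−f)/f.
D = 25 × 250 × (1−f)/f ≈ 25 × 250 × 1.54912 ≈ 9682.00 mg.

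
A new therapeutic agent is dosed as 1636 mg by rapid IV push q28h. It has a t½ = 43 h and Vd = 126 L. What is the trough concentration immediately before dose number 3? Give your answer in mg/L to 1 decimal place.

13.5 mg/L

f = (1/2)^(τ/t½) = (1/2)^(28/43) ≈ 0.6368.
C₀ = D/Vd = 1636/126 ≈ 12.984 mg/L.
Before the 3rd dose, 2 doses have been given. Superposition: Cmin = C₀·(f + f²).
≈ 12.984 × (0.6368 + 0.4055) ≈ 12.984 × 1.0423 ≈ 13.533 mg/L.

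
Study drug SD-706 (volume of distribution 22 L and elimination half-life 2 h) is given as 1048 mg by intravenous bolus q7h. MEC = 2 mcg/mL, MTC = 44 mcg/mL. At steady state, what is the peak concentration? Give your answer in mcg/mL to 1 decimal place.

52.3 mcg/mL

k = ln2/t½ = ln2/2 ≈ 0.346574 h⁻¹; fraction remaining f = e^(−kτ) = e^(−0.346574×7) ≈ 0.0884.
Accumulation ratio R = 1/(1 − f) ≈ 1/0.9116 ≈ 1.0970.
Single-dose peak C₀ = D/Vd = 1048/22 ≈ 47.636 mcg/mL.
Cmax,ss = C₀/(1 − f) ≈ 47.636/0.9116 ≈ 52.255 mcg/mL.
Peak 52.3 mcg/mL vs MTC 44 mcg/mL: exceeds toxic threshold.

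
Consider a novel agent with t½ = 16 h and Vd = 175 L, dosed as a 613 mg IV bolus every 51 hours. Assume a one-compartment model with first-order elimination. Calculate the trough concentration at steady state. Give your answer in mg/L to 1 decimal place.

Over one 51-h interval, 51/16 ≈ 3.1875 half-lives elapse, leaving f ≈ 0.1098 of each dose.
Each bolus raises the concentration by D/Vd = 613/175 ≈ 3.503 mg/L.
Steady-state trough Cmin,ss = C₀·f/(1−f) ≈ 3.503 × 0.1098/0.8902 ≈ 0.432 mg/L.

0.4 mg/L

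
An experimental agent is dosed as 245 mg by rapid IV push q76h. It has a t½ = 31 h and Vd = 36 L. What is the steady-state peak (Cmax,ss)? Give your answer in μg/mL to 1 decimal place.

τ/t½ = 76/31 ≈ 2.4516, so fraction remaining f = (1/2)^(76/31) ≈ 0.1828.
Accumulation ratio R = 1/(1 − f) ≈ 1/0.8172 ≈ 1.2237.
Single-dose peak C₀ = D/Vd = 245/36 ≈ 6.806 μg/mL.
Cmax,ss = C₀/(1 − f) ≈ 6.806/0.8172 ≈ 8.328 μg/mL.

8.3 μg/mL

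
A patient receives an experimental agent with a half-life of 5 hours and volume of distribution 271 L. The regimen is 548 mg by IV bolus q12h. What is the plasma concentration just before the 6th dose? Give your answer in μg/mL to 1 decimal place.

f = (1/2)^(τ/t½) = (1/2)^(12/5) ≈ 0.1895.
C₀ = D/Vd = 548/271 ≈ 2.022 μg/mL.
Before the 6th dose, 5 doses have been given. Superposition: Cmin = C₀·(f + f² + … + f^5).
≈ 2.022 × (0.1895 + 0.0359 + 0.0068 + 0.0013 + 0.0002) ≈ 2.022 × 0.2337 ≈ 0.473 μg/mL.

0.5 μg/mL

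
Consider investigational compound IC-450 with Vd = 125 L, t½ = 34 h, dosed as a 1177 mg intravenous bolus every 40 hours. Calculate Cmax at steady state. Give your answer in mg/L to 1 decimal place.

Over one 40-h interval, 40/34 ≈ 1.1765 half-lives elapse, leaving f ≈ 0.4424 of each dose.
Accumulation ratio R = 1/(1 − f) ≈ 1/0.5576 ≈ 1.7934.
Single-dose peak C₀ = D/Vd = 1177/125 ≈ 9.416 mg/L.
Steady-state peak Cmax,ss = C₀·R ≈ 9.416 × 1.7934 ≈ 16.887 mg/L.

16.9 mg/L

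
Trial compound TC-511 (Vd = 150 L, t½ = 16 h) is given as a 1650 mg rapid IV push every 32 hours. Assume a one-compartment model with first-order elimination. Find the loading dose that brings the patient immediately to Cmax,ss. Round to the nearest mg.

f = (1/2)^(32/16) ≈ 0.250000; accumulation ratio R = 1/(1−f) ≈ 1.33333.
Loading dose to hit Cmax,ss on first dose: D_load = D_maint·R ≈ 1650 × 1.33333 ≈ 2199.99 mg.

2200 mg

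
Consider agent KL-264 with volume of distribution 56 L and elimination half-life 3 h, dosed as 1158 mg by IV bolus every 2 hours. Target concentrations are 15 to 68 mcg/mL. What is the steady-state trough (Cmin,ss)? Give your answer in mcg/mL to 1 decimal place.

Over one 2-h interval, 2/3 ≈ 0.66667 half-lives elapse, leaving f ≈ 0.6300 of each dose.
Single-dose peak C₀ = D/Vd = 1158/56 ≈ 20.679 mcg/mL.
Steady-state trough Cmin,ss = C₀·f/(1−f) ≈ 20.679 × 0.6300/0.3700 ≈ 35.210 mcg/mL.
Trough 35.2 mcg/mL vs MEC 15 mcg/mL: adequate.

35.2 mcg/mL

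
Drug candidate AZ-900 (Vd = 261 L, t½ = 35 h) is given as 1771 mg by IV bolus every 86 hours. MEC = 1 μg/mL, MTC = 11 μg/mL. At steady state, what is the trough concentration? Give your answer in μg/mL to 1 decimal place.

τ/t½ = 86/35 ≈ 2.4571, so fraction remaining f = (1/2)^(86/35) ≈ 0.1821.
At steady state, accumulation factor R = 1/(1 − e^(−kτ)) ≈ 1.2226.
Each bolus raises the concentration by D/Vd = 1771/261 ≈ 6.785 μg/mL.
Steady-state peak Cmax,ss = C₀·R ≈ 6.785 × 1.2226 ≈ 8.295 μg/mL.
One interval later, Cmin,ss = Cmax,ss·e^(−kτ) ≈ 8.295 × 0.1821 ≈ 1.511 μg/mL.
Trough 1.5 μg/mL vs MEC 1 μg/mL: adequate.

1.5 μg/mL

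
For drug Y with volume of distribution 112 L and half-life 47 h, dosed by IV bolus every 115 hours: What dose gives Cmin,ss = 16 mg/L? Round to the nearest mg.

7978 mg

τ/t½ = 115/47 ≈ 2.4468, so f = (1/2)^(115/47) ≈ 0.183416.
Cmin,ss = (D/Vd)·f/(1−f), so D = Cmin,ss·Vd·(1−f)/f.
D = 16 × 112 × (1−f)/f ≈ 16 × 112 × 4.45209 ≈ 7978.15 mg.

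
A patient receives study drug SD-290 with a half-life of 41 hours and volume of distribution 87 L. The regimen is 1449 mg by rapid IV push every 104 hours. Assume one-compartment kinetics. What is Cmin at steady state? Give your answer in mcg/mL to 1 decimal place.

3.5 mcg/mL

k = ln2/t½ = ln2/41 ≈ 0.016906 h⁻¹; fraction remaining f = e^(−kτ) = e^(−0.016906×104) ≈ 0.1724.
Accumulation ratio R = 1/(1 − f) ≈ 1/0.8276 ≈ 1.2083.
Each bolus raises the concentration by D/Vd = 1449/87 ≈ 16.655 mcg/mL.
Steady-state peak Cmax,ss = C₀·R ≈ 16.655 × 1.2083 ≈ 20.124 mcg/mL.
Steady-state trough Cmin,ss = Cmax,ss·f ≈ 20.124 × 0.1724 ≈ 3.469 mcg/mL.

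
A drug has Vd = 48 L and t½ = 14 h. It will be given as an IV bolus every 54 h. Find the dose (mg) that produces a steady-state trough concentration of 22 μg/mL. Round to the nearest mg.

14247 mg

τ/t½ = 54/14 ≈ 3.8571, so f = (1/2)^(54/14) ≈ 0.069006.
Cmin,ss = (D/Vd)·f/(1−f), so D = Cmin,ss·Vd·(1−f)/f.
D = 22 × 48 × (1−f)/f ≈ 22 × 48 × 13.49149 ≈ 14247.01 mg.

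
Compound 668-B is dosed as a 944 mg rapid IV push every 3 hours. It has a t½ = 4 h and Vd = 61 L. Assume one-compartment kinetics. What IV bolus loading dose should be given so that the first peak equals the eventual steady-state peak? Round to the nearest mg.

f = (1/2)^(3/4) ≈ 0.594604; accumulation ratio R = 1/(1−f) ≈ 2.46672.
Loading dose to hit Cmax,ss on first dose: D_load = D_maint·R ≈ 944 × 2.46672 ≈ 2328.58 mg.

2329 mg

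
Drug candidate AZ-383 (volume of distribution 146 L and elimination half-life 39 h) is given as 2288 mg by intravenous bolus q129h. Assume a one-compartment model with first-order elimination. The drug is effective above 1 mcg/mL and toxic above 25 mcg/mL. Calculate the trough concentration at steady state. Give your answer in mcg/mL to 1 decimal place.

k = ln2/t½ = ln2/39 ≈ 0.017773 h⁻¹; fraction remaining f = e^(−kτ) = e^(−0.017773×129) ≈ 0.1010.
Accumulation ratio R = 1/(1 − f) ≈ 1/0.8990 ≈ 1.1123.
Single-dose peak C₀ = D/Vd = 2288/146 ≈ 15.671 mcg/mL.
Steady-state peak Cmax,ss = C₀·R ≈ 15.671 × 1.1123 ≈ 17.431 mcg/mL.
One interval later, Cmin,ss = Cmax,ss·e^(−kτ) ≈ 17.431 × 0.1010 ≈ 1.761 mcg/mL.
Trough 1.8 mcg/mL vs MEC 1 mcg/mL: adequate.

1.8 mcg/mL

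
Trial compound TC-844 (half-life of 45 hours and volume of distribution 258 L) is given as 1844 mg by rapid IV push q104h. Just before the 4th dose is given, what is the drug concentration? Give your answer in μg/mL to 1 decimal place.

f = (1/2)^(τ/t½) = (1/2)^(104/45) ≈ 0.2015.
C₀ = D/Vd = 1844/258 ≈ 7.147 μg/mL.
Before the 4th dose, 3 doses have been given. Superposition: Cmin = C₀·(f + f² + … + f^3).
≈ 7.147 × (0.2015 + 0.0406 + 0.0082) ≈ 7.147 × 0.2503 ≈ 1.789 μg/mL.

1.8 μg/mL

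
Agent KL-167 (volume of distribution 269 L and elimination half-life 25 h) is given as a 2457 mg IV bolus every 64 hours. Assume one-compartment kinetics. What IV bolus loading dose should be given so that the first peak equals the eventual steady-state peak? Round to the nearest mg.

2959 mg

f = (1/2)^(64/25) ≈ 0.169576; accumulation ratio R = 1/(1−f) ≈ 1.20420.
Loading dose to hit Cmax,ss on first dose: D_load = D_maint·R ≈ 2457 × 1.20420 ≈ 2958.72 mg.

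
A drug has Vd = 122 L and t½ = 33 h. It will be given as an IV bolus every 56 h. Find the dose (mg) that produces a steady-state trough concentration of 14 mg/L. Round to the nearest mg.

3830 mg

τ/t½ = 56/33 ≈ 1.697, so f = (1/2)^(56/33) ≈ 0.308433.
Cmin,ss = (D/Vd)·f/(1−f), so D = Cmin,ss·Vd·(1−f)/f.
D = 14 × 122 × (1−f)/f ≈ 14 × 122 × 2.24220 ≈ 3829.68 mg.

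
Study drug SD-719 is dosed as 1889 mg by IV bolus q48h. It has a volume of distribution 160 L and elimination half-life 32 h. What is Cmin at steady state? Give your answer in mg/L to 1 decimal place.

k = ln2/t½ = ln2/32 ≈ 0.021661 h⁻¹; fraction remaining f = e^(−kτ) = e^(−0.021661×48) ≈ 0.3536.
Single-dose peak C₀ = D/Vd = 1889/160 ≈ 11.806 mg/L.
Steady-state trough Cmin,ss = C₀·f/(1−f) ≈ 11.806 × 0.3536/0.6464 ≈ 6.458 mg/L.

6.5 mg/L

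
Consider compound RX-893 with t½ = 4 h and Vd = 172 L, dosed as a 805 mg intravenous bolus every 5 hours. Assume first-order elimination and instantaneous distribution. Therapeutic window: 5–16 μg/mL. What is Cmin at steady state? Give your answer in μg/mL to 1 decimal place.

3.4 μg/mL

τ/t½ = 5/4 ≈ 1.25, so fraction remaining f = (1/2)^(5/4) ≈ 0.4204.
Accumulation ratio R = 1/(1 − f) ≈ 1/0.5796 ≈ 1.7253.
Each bolus raises the concentration by D/Vd = 805/172 ≈ 4.680 μg/mL.
Cmax,ss = C₀/(1 − f) ≈ 4.680/0.5796 ≈ 8.075 μg/mL.
Steady-state trough Cmin,ss = Cmax,ss·f ≈ 8.075 × 0.4204 ≈ 3.395 μg/mL.
Trough 3.4 μg/mL vs MEC 5 μg/mL: subtherapeutic.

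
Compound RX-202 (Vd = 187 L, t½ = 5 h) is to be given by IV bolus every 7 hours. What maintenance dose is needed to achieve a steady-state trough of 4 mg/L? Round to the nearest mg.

τ/t½ = 7/5 ≈ 1.4, so f = (1/2)^(7/5) ≈ 0.378929.
Cmin,ss = (D/Vd)·f/(1−f), so D = Cmin,ss·Vd·(1−f)/f.
D = 4 × 187 × (1−f)/f ≈ 4 × 187 × 1.63902 ≈ 1225.99 mg.

1226 mg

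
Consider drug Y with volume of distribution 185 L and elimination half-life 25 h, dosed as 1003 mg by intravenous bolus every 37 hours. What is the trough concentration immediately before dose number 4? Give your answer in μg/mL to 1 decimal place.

f = (1/2)^(τ/t½) = (1/2)^(37/25) ≈ 0.3585.
C₀ = D/Vd = 1003/185 ≈ 5.422 μg/mL.
Before the 4th dose, 3 doses have been given. Superposition: Cmin = C₀·(f + f² + … + f^3).
≈ 5.422 × (0.3585 + 0.1285 + 0.0461) ≈ 5.422 × 0.5331 ≈ 2.890 μg/mL.

2.9 μg/mL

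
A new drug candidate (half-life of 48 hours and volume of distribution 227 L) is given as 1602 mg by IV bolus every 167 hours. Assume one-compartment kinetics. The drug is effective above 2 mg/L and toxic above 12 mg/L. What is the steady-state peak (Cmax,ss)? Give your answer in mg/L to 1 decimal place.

τ/t½ = 167/48 ≈ 3.4792, so fraction remaining f = (1/2)^(167/48) ≈ 0.0897.
At steady state, accumulation factor R = 1/(1 − e^(−kτ)) ≈ 1.0985.
Single-dose peak C₀ = D/Vd = 1602/227 ≈ 7.057 mg/L.
Cmax,ss = C₀/(1 − f) ≈ 7.057/0.9103 ≈ 7.752 mg/L.
Peak 7.8 mg/L vs MTC 12 mg/L: below toxic threshold.

7.8 mg/L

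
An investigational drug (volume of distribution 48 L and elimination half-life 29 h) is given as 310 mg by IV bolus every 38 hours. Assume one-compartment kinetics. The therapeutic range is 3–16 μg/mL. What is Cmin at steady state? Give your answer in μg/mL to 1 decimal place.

4.4 μg/mL

k = ln2/t½ = ln2/29 ≈ 0.023902 h⁻¹; fraction remaining f = e^(−kτ) = e^(−0.023902×38) ≈ 0.4032.
Accumulation ratio R = 1/(1 − f) ≈ 1/0.5968 ≈ 1.6756.
Single-dose peak C₀ = D/Vd = 310/48 ≈ 6.458 μg/mL.
Steady-state peak Cmax,ss = C₀·R ≈ 6.458 × 1.6756 ≈ 10.821 μg/mL.
One interval later, Cmin,ss = Cmax,ss·e^(−kτ) ≈ 10.821 × 0.4032 ≈ 4.363 μg/mL.
Trough 4.4 μg/mL vs MEC 3 μg/mL: adequate.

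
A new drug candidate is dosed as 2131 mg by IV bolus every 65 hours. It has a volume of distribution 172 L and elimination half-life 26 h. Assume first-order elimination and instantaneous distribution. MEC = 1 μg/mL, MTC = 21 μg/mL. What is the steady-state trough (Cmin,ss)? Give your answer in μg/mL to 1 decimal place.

2.7 μg/mL

τ/t½ = 65/26 ≈ 2.5, so fraction remaining f = (1/2)^(65/26) ≈ 0.1768.
Each bolus raises the concentration by D/Vd = 2131/172 ≈ 12.390 μg/mL.
Steady-state trough Cmin,ss = C₀·f/(1−f) ≈ 12.390 × 0.1768/0.8232 ≈ 2.661 μg/mL.
Trough 2.7 μg/mL vs MEC 1 μg/mL: adequate.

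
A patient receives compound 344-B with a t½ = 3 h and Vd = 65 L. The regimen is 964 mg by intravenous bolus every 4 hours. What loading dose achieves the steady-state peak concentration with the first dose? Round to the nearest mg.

1598 mg

f = (1/2)^(4/3) ≈ 0.396850; accumulation ratio R = 1/(1−f) ≈ 1.65796.
Loading dose to hit Cmax,ss on first dose: D_load = D_maint·R ≈ 964 × 1.65796 ≈ 1598.27 mg.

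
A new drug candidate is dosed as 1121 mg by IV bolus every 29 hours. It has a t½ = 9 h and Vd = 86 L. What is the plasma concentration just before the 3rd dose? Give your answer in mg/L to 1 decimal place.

f = (1/2)^(τ/t½) = (1/2)^(29/9) ≈ 0.1072.
C₀ = D/Vd = 1121/86 ≈ 13.035 mg/L.
Before the 3rd dose, 2 doses have been given. Superposition: Cmin = C₀·(f + f²).
≈ 13.035 × (0.1072 + 0.0115) ≈ 13.035 × 0.1187 ≈ 1.547 mg/L.

1.5 mg/L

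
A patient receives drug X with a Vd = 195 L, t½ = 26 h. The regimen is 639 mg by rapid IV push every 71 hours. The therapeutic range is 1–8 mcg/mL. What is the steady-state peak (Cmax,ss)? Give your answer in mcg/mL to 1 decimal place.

3.9 mcg/mL

Over one 71-h interval, 71/26 ≈ 2.7308 half-lives elapse, leaving f ≈ 0.1506 of each dose.
At steady state, accumulation factor R = 1/(1 − e^(−kτ)) ≈ 1.1773.
Single-dose peak C₀ = D/Vd = 639/195 ≈ 3.277 mcg/mL.
Steady-state peak Cmax,ss = C₀·R ≈ 3.277 × 1.1773 ≈ 3.858 mcg/mL.
Peak 3.9 mcg/mL vs MTC 8 mcg/mL: below toxic threshold.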